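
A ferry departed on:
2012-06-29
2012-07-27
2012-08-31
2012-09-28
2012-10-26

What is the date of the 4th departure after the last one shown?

2013-02-22

All Fridays; the gaps (28, 35, 28, 28) vary with month length.
This is the last Friday of each month.
November 2012 ends with Friday 2012-11-30.
December 2012 ends with Friday 2012-12-28.
January 2013 ends with Friday 2013-01-25.
February 2013 ends with Friday 2013-02-22.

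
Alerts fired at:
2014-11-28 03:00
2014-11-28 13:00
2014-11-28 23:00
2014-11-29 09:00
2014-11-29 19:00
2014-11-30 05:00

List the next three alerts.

The interval is a steady 10 hours (10, 10, 10, 10, 10).
2014-11-30 05:00 + 10 h = 2014-11-30 15:00.
2014-11-30 15:00 + 10 h = 2014-12-01 01:00.
2014-12-01 01:00 + 10 h = 2014-12-01 11:00.

2014-11-30 15:00, 2014-12-01 01:00, 2014-12-01 11:00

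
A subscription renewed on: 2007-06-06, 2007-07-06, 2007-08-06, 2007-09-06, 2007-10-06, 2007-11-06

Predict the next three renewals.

2007-12-06, 2008-01-06, 2008-02-06

Each date is the 6th; the gaps (30, 31, 31, 30, 31) track the month lengths.
The rule is the 6th of each month.
December 2007: 2007-12-06.
Next: January 2008 → 2008-01-06.
February 2008: 2008-02-06.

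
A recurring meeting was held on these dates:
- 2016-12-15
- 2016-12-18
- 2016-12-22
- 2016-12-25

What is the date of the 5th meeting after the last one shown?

Every event lands on a Thursday or Sunday (gaps cycle 3, 4, 3).
So the schedule is: every Thursday and Sunday.
The following Thursday is 2016-12-29.
Next Sunday: 2017-01-01.
The following Thursday is 2017-01-05.
The following Sunday is 2017-01-08.
The following Thursday is 2017-01-12.

2017-01-12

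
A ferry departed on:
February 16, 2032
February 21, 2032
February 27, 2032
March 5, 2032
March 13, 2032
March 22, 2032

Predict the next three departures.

Intervals are 5, 6, 7, 8, 9 days — an arithmetic progression with common difference 1.
Next gap: 10 days. March 22, 2032 + 10 days = April 1, 2032.
Next gap: 11 days. April 1, 2032 + 11 days = April 12, 2032.
Next gap: 12 days. April 12, 2032 + 12 days = April 24, 2032.

April 1, 2032; April 12, 2032; April 24, 2032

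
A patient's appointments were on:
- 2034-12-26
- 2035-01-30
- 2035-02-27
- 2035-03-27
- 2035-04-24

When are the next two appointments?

These are Tuesdays with 35, 28, 28, 28-day gaps.
Each is the final Tuesday of its month — 2035-01-30 is past the 28th, so '4th Tuesday' doesn't fit.
Last Tuesday of May 2035: 2035-05-29.
June 2035 ends with Tuesday 2035-06-26.

2035-05-29, 2035-06-26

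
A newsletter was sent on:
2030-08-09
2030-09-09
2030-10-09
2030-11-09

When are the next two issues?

2030-12-09, 2031-01-09

The day-of-month is always 9 (31, 30, 31 days between events).
So this recurs on the 9th of each month.
Next: December 2030 → 2030-12-09.
Next: January 2031 → 2031-01-09.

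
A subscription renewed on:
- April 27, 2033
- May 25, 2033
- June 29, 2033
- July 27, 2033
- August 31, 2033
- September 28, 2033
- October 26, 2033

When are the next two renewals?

These are Wednesdays with 28, 35, 28, 35, 28, 28-day gaps.
Each is the final Wednesday of its month — June 29, 2033 is past the 28th, so '4th Wednesday' doesn't fit.
Last Wednesday of November 2033: November 30, 2033.
Last Wednesday of December 2033: December 28, 2033.

November 30, 2033; December 28, 2033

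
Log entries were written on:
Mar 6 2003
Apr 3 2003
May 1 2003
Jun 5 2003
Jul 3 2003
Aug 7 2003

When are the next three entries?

Sep 4 2003, Oct 2 2003, Nov 6 2003

All dates are Thursdays, 28, 28, 35, 28, 35 days apart.
Specifically, the 1st Thursday of each month.
1st Thursday of September 2003: Sep 4 2003.
1st Thursday of October 2003: Oct 2 2003.
November 2003 — 1st Thursday is Nov 6 2003.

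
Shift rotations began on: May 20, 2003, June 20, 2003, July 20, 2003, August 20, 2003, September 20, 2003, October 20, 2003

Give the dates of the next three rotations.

November 20, 2003; December 20, 2003; January 20, 2004

Each date is the 20th; the gaps (31, 30, 31, 31, 30) track the month lengths.
The rule is the 20th of each month.
November 2003: November 20, 2003.
Next: December 2003 → December 20, 2003.
January 2004: January 20, 2004.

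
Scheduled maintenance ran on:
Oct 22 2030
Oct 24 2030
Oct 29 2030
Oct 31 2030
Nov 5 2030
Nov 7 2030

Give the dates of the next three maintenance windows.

Nov 12 2030, Nov 14 2030, Nov 19 2030

The gap pattern 2, 5, 2, 5, 2 repeats every 2 events.
These are the Tuesdays and Thursdays of each week.
The following Tuesday is Nov 12 2030.
Next Thursday: Nov 14 2030.
Next Tuesday: Nov 19 2030.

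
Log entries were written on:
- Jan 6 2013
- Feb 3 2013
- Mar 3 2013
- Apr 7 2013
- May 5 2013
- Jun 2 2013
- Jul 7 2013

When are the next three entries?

Aug 4 2013, Sep 1 2013, Oct 6 2013

Gaps: 28, 28, 35, 28, 28, 35 days — a mix of 28 and 35. Every date is a Sunday.
Each is the 1st Sunday of its month.
1st Sunday of August 2013: Aug 4 2013.
1st Sunday of September 2013: Sep 1 2013.
1st Sunday of October 2013: Oct 6 2013.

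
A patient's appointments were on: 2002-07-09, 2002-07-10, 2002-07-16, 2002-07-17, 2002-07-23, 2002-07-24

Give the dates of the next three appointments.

2002-07-30, 2002-07-31, 2002-08-06

The gap pattern 1, 6, 1, 6, 1 repeats every 2 events.
These are the Tuesdays and Wednesdays of each week.
The following Tuesday is 2002-07-30.
The following Wednesday is 2002-07-31.
The following Tuesday is 2002-08-06.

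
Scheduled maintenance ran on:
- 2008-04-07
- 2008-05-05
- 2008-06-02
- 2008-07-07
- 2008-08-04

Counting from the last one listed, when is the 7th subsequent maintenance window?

These are Mondays at 28- or 35-day spacing (28, 28, 35, 28).
The pattern: 1st Monday of the month.
1st Monday of September 2008: 2008-09-01.
October 2008 — 1st Monday is 2008-10-06.
November 2008 — 1st Monday is 2008-11-03.
December 2008 — 1st Monday is 2008-12-01.
January 2009 — 1st Monday is 2009-01-05.
1st Monday of February 2009: 2009-02-02.
1st Monday of March 2009: 2009-03-02.

2009-03-02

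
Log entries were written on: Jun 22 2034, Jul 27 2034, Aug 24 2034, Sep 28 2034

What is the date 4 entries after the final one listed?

Jan 25 2035

All dates are Thursdays, 35, 28, 35 days apart.
Specifically, the 4th Thursday of each month.
4th Thursday of October 2034: Oct 26 2034.
4th Thursday of November 2034: Nov 23 2034.
4th Thursday of December 2034: Dec 28 2034.
January 2035 — 4th Thursday is Jan 25 2035.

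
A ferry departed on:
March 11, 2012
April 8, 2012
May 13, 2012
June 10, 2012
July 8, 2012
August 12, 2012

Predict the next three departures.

September 9, 2012; October 14, 2012; November 11, 2012

These are Sundays at 28- or 35-day spacing (28, 35, 28, 28, 35).
The pattern: 2nd Sunday of the month.
2nd Sunday of September 2012: September 9, 2012.
October 2012 — 2nd Sunday is October 14, 2012.
November 2012 — 2nd Sunday is November 11, 2012.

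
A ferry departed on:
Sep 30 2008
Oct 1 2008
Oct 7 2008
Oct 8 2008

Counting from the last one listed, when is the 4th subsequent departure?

Gaps: 1, 6, 1 days — not constant, but cyclic with period 2.
The events fall on every Tuesday and Wednesday.
The following Tuesday is Oct 14 2008.
Next Wednesday: Oct 15 2008.
The following Tuesday is Oct 21 2008.
The following Wednesday is Oct 22 2008.

Oct 22 2008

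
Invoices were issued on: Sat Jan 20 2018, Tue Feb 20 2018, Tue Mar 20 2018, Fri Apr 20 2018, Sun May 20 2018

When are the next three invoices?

Wed Jun 20 2018, Fri Jul 20 2018, Mon Aug 20 2018

Gaps: 31, 28, 31, 30 days — not constant. Every event is on the 20th of the month.
Pattern: the 20th of each month.
June 2018: Wed Jun 20 2018.
July 2018: Fri Jul 20 2018.
August 2018: Mon Aug 20 2018.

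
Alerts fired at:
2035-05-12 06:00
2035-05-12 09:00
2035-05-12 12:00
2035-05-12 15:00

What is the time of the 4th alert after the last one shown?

Gaps: 3, 3, 3 hours — each event is 3 hours after the previous one.
2035-05-12 15:00 + 3 h = 2035-05-12 18:00.
2035-05-12 18:00 + 3 h = 2035-05-12 21:00.
2035-05-12 21:00 + 3 h = 2035-05-13 00:00.
2035-05-13 00:00 + 3 h = 2035-05-13 03:00.

2035-05-13 03:00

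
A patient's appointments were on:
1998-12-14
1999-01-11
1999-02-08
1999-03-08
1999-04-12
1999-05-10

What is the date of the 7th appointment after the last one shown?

These are Mondays at 28- or 35-day spacing (28, 28, 28, 35, 28).
The pattern: 2nd Monday of the month.
June 1999 — 2nd Monday is 1999-06-14.
2nd Monday of July 1999: 1999-07-12.
2nd Monday of August 1999: 1999-08-09.
September 1999 — 2nd Monday is 1999-09-13.
October 1999 — 2nd Monday is 1999-10-11.
November 1999 — 2nd Monday is 1999-11-08.
2nd Monday of December 1999: 1999-12-13.

1999-12-13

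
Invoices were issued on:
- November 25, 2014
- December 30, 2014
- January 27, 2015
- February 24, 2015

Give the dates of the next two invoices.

March 31, 2015; April 28, 2015

These are Tuesdays with 35, 28, 28-day gaps.
Each is the final Tuesday of its month — December 30, 2014 is past the 28th, so '4th Tuesday' doesn't fit.
Last Tuesday of March 2015: March 31, 2015.
Last Tuesday of April 2015: April 28, 2015.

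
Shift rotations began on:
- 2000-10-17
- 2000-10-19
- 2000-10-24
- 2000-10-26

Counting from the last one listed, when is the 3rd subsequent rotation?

2000-11-07

Every event lands on a Tuesday or Thursday (gaps cycle 2, 5, 2).
So the schedule is: every Tuesday and Thursday.
The following Tuesday is 2000-10-31.
The following Thursday is 2000-11-02.
The following Tuesday is 2000-11-07.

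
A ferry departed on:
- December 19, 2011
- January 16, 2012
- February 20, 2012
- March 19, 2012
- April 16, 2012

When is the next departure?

Gaps: 28, 35, 28, 28 days — a mix of 28 and 35. Every date is a Monday.
Each is the 3rd Monday of its month.
May 2012 — 3rd Monday is May 21, 2012.

May 21, 2012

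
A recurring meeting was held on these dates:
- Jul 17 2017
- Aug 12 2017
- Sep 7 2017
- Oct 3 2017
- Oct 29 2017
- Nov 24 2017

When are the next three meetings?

Dec 20 2017, Jan 15 2018, Feb 10 2018

Gaps between consecutive events: 26, 26, 26, 26, 26 days — a constant 26-day interval.
Nov 24 2017 + 26 days = Dec 20 2017.
Dec 20 2017 + 26 days = Jan 15 2018.
Jan 15 2018 + 26 days = Feb 10 2018.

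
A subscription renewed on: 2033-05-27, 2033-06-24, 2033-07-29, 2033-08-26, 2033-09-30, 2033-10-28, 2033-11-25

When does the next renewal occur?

All Fridays; the gaps (28, 35, 28, 35, 28, 28) vary with month length.
This is the last Friday of each month.
Last Friday of December 2033: 2033-12-30.

2033-12-30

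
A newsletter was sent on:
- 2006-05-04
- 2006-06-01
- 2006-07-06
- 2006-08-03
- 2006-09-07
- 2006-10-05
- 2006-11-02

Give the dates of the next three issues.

2006-12-07, 2007-01-04, 2007-02-01

Gaps: 28, 35, 28, 35, 28, 28 days — a mix of 28 and 35. Every date is a Thursday.
Each is the 1st Thursday of its month.
1st Thursday of December 2006: 2006-12-07.
1st Thursday of January 2007: 2007-01-04.
February 2007 — 1st Thursday is 2007-02-01.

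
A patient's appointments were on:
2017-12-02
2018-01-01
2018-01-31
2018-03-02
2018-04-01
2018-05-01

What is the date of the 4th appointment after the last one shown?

The spacing is 30, 30, 30, 30, 30 days — always 30 days.
2018-05-01 + 30 days = 2018-05-31.
2018-05-31 + 30 days = 2018-06-30.
2018-06-30 + 30 days = 2018-07-30.
2018-07-30 + 30 days = 2018-08-29.

2018-08-29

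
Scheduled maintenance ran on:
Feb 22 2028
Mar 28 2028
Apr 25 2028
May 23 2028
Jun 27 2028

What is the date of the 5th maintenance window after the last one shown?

Nov 28 2028

These are Tuesdays at 28- or 35-day spacing (35, 28, 28, 35).
The pattern: 4th Tuesday of the month.
July 2028 — 4th Tuesday is Jul 25 2028.
4th Tuesday of August 2028: Aug 22 2028.
4th Tuesday of September 2028: Sep 26 2028.
4th Tuesday of October 2028: Oct 24 2028.
4th Tuesday of November 2028: Nov 28 2028.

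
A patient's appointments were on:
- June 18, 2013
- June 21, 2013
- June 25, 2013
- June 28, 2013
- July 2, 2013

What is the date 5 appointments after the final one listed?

July 19, 2013

The gap pattern 3, 4, 3, 4 repeats every 2 events.
These are the Tuesdays and Fridays of each week.
The following Friday is July 5, 2013.
Next Tuesday: July 9, 2013.
The following Friday is July 12, 2013.
The following Tuesday is July 16, 2013.
Next Friday: July 19, 2013.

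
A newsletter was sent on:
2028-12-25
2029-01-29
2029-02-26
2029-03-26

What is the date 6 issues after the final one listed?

2029-09-24

These are Mondays with 35, 28, 28-day gaps.
Each is the final Monday of its month — 2029-01-29 is past the 28th, so '4th Monday' doesn't fit.
April 2029 ends with Monday 2029-04-30.
May 2029 ends with Monday 2029-05-28.
Last Monday of June 2029: 2029-06-25.
July 2029 ends with Monday 2029-07-30.
Last Monday of August 2029: 2029-08-27.
Last Monday of September 2029: 2029-09-24.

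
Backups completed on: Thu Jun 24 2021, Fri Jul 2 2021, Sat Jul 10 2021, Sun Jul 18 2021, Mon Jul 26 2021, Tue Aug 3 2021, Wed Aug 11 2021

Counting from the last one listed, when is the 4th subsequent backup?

Sun Sep 12 2021

Every event comes 8 days after the last (8, 8, 8, 8, 8, 8).
Wed Aug 11 2021 + 8 days = Thu Aug 19 2021.
Thu Aug 19 2021 + 8 days = Fri Aug 27 2021.
Fri Aug 27 2021 + 8 days = Sat Sep 4 2021.
Sat Sep 4 2021 + 8 days = Sun Sep 12 2021.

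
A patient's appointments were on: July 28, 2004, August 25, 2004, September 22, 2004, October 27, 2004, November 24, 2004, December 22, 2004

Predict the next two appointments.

These are Wednesdays at 28- or 35-day spacing (28, 28, 35, 28, 28).
The pattern: 4th Wednesday of the month.
January 2005 — 4th Wednesday is January 26, 2005.
February 2005 — 4th Wednesday is February 23, 2005.

January 26, 2005; February 23, 2005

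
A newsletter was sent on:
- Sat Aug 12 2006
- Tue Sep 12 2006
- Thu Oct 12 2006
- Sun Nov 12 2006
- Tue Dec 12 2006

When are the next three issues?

Fri Jan 12 2007, Mon Feb 12 2007, Mon Mar 12 2007

Each date is the 12th; the gaps (31, 30, 31, 30) track the month lengths.
The rule is the 12th of each month.
January 2007: Fri Jan 12 2007.
February 2007: Mon Feb 12 2007.
March 2007: Mon Mar 12 2007.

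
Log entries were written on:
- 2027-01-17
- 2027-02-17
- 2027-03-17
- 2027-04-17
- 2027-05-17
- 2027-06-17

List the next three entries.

Gaps: 31, 28, 31, 30, 31 days — not constant. Every event is on the 17th of the month.
Pattern: the 17th of each month.
July 2027: 2027-07-17.
Next: August 2027 → 2027-08-17.
September 2027: 2027-09-17.

2027-07-17, 2027-08-17, 2027-09-17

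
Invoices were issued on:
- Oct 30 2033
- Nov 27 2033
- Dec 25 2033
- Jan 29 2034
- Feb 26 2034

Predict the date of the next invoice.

All Sundays; the gaps (28, 28, 35, 28) vary with month length.
This is the last Sunday of each month.
March 2034 ends with Sunday Mar 26 2034.

Mar 26 2034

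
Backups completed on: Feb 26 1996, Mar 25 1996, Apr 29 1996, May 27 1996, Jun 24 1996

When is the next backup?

Jul 29 1996

All Mondays; the gaps (28, 35, 28, 28) vary with month length.
This is the last Monday of each month.
July 1996 ends with Monday Jul 29 1996.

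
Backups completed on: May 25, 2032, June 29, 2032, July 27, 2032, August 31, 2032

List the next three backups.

September 28, 2032; October 26, 2032; November 30, 2032

Every date is a Tuesday; gaps 35, 28, 35 days.
Each is the last Tuesday of its month (at least one falls on the 29th or later, ruling out '4th Tuesday').
Last Tuesday of September 2032: September 28, 2032.
Last Tuesday of October 2032: October 26, 2032.
November 2032 ends with Tuesday November 30, 2032.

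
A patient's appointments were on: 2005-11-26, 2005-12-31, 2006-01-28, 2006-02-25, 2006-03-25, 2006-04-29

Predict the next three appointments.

All Saturdays; the gaps (35, 28, 28, 28, 35) vary with month length.
This is the last Saturday of each month.
Last Saturday of May 2006: 2006-05-27.
June 2006 ends with Saturday 2006-06-24.
July 2006 ends with Saturday 2006-07-29.

2006-05-27, 2006-06-24, 2006-07-29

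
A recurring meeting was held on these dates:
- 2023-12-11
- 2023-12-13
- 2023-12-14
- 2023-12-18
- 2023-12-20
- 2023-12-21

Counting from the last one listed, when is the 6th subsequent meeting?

Every event lands on a Monday or Wednesday or Thursday (gaps cycle 2, 1, 4, 2, 1).
So the schedule is: every Monday, Wednesday and Thursday.
Next Monday: 2023-12-25.
Next Wednesday: 2023-12-27.
The following Thursday is 2023-12-28.
Next Monday: 2024-01-01.
The following Wednesday is 2024-01-03.
The following Thursday is 2024-01-04.

2024-01-04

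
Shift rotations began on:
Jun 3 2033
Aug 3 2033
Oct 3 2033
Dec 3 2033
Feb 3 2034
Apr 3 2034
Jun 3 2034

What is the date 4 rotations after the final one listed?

Feb 3 2035

The day-of-month is always 3 (61, 61, 61, 62, 59, 61 days between events).
So this recurs on the 3rd of every 2 months.
August 2034: Aug 3 2034.
Next: October 2034 → Oct 3 2034.
Next: December 2034 → Dec 3 2034.
Next: February 2035 → Feb 3 2035.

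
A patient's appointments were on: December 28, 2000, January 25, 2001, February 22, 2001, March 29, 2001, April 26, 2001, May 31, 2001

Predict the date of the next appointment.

All Thursdays; the gaps (28, 28, 35, 28, 35) vary with month length.
This is the last Thursday of each month.
June 2001 ends with Thursday June 28, 2001.

June 28, 2001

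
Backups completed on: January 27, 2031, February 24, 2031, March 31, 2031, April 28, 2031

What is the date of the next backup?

May 26, 2031

These are Mondays with 28, 35, 28-day gaps.
Each is the final Monday of its month — March 31, 2031 is past the 28th, so '4th Monday' doesn't fit.
May 2031 ends with Monday May 26, 2031.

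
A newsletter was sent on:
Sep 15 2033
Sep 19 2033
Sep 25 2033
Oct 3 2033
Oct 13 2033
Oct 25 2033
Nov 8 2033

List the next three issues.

Gaps: 4, 6, 8, 10, 12, 14 days — each gap is 2 larger than the previous one.
Next gap: 16 days. Nov 8 2033 + 16 days = Nov 24 2033.
Next gap: 18 days. Nov 24 2033 + 18 days = Dec 12 2033.
Next gap: 20 days. Dec 12 2033 + 20 days = Jan 1 2034.

Nov 24 2033, Dec 12 2033, Jan 1 2034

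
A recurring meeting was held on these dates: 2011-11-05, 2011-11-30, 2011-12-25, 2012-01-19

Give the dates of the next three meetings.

2012-02-13, 2012-03-09, 2012-04-03

The spacing is 25, 25, 25 days — always 25 days.
2012-01-19 + 25 days = 2012-02-13.
2012-02-13 + 25 days = 2012-03-09.
2012-03-09 + 25 days = 2012-04-03.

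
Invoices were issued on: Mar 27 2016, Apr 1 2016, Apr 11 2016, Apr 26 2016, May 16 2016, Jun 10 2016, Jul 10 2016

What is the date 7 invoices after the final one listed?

Intervals are 5, 10, 15, 20, 25, 30 days — an arithmetic progression with common difference 5.
Next gap: 35 days. Jul 10 2016 + 35 days = Aug 14 2016.
Next gap: 40 days. Aug 14 2016 + 40 days = Sep 23 2016.
Next gap: 45 days. Sep 23 2016 + 45 days = Nov 7 2016.
Next gap: 50 days. Nov 7 2016 + 50 days = Dec 27 2016.
Next gap: 55 days. Dec 27 2016 + 55 days = Feb 20 2017.
Next gap: 60 days. Feb 20 2017 + 60 days = Apr 21 2017.
Next gap: 65 days. Apr 21 2017 + 65 days = Jun 25 2017.

Jun 25 2017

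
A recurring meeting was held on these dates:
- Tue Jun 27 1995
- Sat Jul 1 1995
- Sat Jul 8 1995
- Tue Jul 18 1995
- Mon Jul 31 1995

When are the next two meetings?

Wed Aug 16 1995, Mon Sep 4 1995

Gaps: 4, 7, 10, 13 days — each gap is 3 larger than the previous one.
Next gap: 16 days. Mon Jul 31 1995 + 16 days = Wed Aug 16 1995.
Next gap: 19 days. Wed Aug 16 1995 + 19 days = Mon Sep 4 1995.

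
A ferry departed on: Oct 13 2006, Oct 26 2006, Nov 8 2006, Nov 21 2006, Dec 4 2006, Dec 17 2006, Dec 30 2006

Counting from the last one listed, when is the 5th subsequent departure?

Mar 5 2007

The spacing is 13, 13, 13, 13, 13, 13 days — always 13 days.
Dec 30 2006 + 13 days = Jan 12 2007.
Jan 12 2007 + 13 days = Jan 25 2007.
Jan 25 2007 + 13 days = Feb 7 2007.
Feb 7 2007 + 13 days = Feb 20 2007.
Feb 20 2007 + 13 days = Mar 5 2007.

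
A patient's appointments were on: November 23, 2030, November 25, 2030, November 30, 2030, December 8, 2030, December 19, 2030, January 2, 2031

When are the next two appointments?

Intervals are 2, 5, 8, 11, 14 days — an arithmetic progression with common difference 3.
Next gap: 17 days. January 2, 2031 + 17 days = January 19, 2031.
Next gap: 20 days. January 19, 2031 + 20 days = February 8, 2031.

January 19, 2031; February 8, 2031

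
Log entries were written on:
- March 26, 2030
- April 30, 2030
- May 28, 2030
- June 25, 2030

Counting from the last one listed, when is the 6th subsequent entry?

Every date is a Tuesday; gaps 35, 28, 28 days.
Each is the last Tuesday of its month (at least one falls on the 29th or later, ruling out '4th Tuesday').
July 2030 ends with Tuesday July 30, 2030.
Last Tuesday of August 2030: August 27, 2030.
September 2030 ends with Tuesday September 24, 2030.
October 2030 ends with Tuesday October 29, 2030.
November 2030 ends with Tuesday November 26, 2030.
Last Tuesday of December 2030: December 31, 2030.

December 31, 2030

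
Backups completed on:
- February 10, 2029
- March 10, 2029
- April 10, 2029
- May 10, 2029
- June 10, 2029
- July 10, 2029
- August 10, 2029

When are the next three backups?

Gaps: 28, 31, 30, 31, 30, 31 days — not constant. Every event is on the 10th of the month.
Pattern: the 10th of each month.
September 2029: September 10, 2029.
Next: October 2029 → October 10, 2029.
November 2029: November 10, 2029.

September 10, 2029; October 10, 2029; November 10, 2029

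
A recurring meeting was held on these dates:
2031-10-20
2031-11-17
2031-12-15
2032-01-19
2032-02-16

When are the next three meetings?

All dates are Mondays, 28, 28, 35, 28 days apart.
Specifically, the 3rd Monday of each month.
3rd Monday of March 2032: 2032-03-15.
April 2032 — 3rd Monday is 2032-04-19.
3rd Monday of May 2032: 2032-05-17.

2032-03-15, 2032-04-19, 2032-05-17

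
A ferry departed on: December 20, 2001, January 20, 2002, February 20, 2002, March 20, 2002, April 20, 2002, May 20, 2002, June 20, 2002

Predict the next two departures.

The day-of-month is always 20 (31, 31, 28, 31, 30, 31 days between events).
So this recurs on the 20th of each month.
Next: July 2002 → July 20, 2002.
August 2002: August 20, 2002.

July 20, 2002; August 20, 2002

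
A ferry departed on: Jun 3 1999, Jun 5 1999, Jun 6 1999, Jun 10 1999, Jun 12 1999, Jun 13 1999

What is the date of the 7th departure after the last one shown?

Jul 1 1999

Every event lands on a Thursday or Saturday or Sunday (gaps cycle 2, 1, 4, 2, 1).
So the schedule is: every Thursday, Saturday and Sunday.
The following Thursday is Jun 17 1999.
Next Saturday: Jun 19 1999.
The following Sunday is Jun 20 1999.
The following Thursday is Jun 24 1999.
The following Saturday is Jun 26 1999.
The following Sunday is Jun 27 1999.
The following Thursday is Jul 1 1999.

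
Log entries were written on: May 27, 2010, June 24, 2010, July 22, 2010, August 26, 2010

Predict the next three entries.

September 23, 2010; October 28, 2010; November 25, 2010

All dates are Thursdays, 28, 28, 35 days apart.
Specifically, the 4th Thursday of each month.
4th Thursday of September 2010: September 23, 2010.
4th Thursday of October 2010: October 28, 2010.
4th Thursday of November 2010: November 25, 2010.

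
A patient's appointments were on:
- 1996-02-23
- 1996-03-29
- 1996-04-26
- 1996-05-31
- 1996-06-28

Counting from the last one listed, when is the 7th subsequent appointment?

1997-01-31

These are Fridays with 35, 28, 35, 28-day gaps.
Each is the final Friday of its month — 1996-03-29 is past the 28th, so '4th Friday' doesn't fit.
July 1996 ends with Friday 1996-07-26.
Last Friday of August 1996: 1996-08-30.
September 1996 ends with Friday 1996-09-27.
Last Friday of October 1996: 1996-10-25.
Last Friday of November 1996: 1996-11-29.
December 1996 ends with Friday 1996-12-27.
Last Friday of January 1997: 1997-01-31.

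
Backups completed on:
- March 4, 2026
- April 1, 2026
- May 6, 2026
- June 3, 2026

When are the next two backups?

Gaps: 28, 35, 28 days — a mix of 28 and 35. Every date is a Wednesday.
Each is the 1st Wednesday of its month.
July 2026 — 1st Wednesday is July 1, 2026.
1st Wednesday of August 2026: August 5, 2026.

July 1, 2026; August 5, 2026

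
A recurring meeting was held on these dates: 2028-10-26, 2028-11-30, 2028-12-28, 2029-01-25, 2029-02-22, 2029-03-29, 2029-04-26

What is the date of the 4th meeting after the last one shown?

Every date is a Thursday; gaps 35, 28, 28, 28, 35, 28 days.
Each is the last Thursday of its month (at least one falls on the 29th or later, ruling out '4th Thursday').
May 2029 ends with Thursday 2029-05-31.
Last Thursday of June 2029: 2029-06-28.
Last Thursday of July 2029: 2029-07-26.
August 2029 ends with Thursday 2029-08-30.

2029-08-30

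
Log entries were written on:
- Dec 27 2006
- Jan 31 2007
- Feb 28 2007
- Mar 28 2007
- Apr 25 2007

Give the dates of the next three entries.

May 30 2007, Jun 27 2007, Jul 25 2007

These are Wednesdays with 35, 28, 28, 28-day gaps.
Each is the final Wednesday of its month — Jan 31 2007 is past the 28th, so '4th Wednesday' doesn't fit.
Last Wednesday of May 2007: May 30 2007.
Last Wednesday of June 2007: Jun 27 2007.
Last Wednesday of July 2007: Jul 25 2007.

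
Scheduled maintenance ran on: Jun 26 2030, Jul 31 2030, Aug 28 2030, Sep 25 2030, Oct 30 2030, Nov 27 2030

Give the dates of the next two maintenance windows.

Every date is a Wednesday; gaps 35, 28, 28, 35, 28 days.
Each is the last Wednesday of its month (at least one falls on the 29th or later, ruling out '4th Wednesday').
Last Wednesday of December 2030: Dec 25 2030.
Last Wednesday of January 2031: Jan 29 2031.

Dec 25 2030, Jan 29 2031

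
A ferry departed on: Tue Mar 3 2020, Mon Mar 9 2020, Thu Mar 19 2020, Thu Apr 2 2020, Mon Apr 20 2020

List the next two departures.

Gaps: 6, 10, 14, 18 days — each gap is 4 larger than the previous one.
Next gap: 22 days. Mon Apr 20 2020 + 22 days = Tue May 12 2020.
Next gap: 26 days. Tue May 12 2020 + 26 days = Sun Jun 7 2020.

Tue May 12 2020, Sun Jun 7 2020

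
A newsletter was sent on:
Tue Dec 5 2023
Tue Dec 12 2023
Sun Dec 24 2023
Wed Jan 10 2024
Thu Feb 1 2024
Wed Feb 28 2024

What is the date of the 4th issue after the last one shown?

Sun Aug 4 2024

Intervals are 7, 12, 17, 22, 27 days — an arithmetic progression with common difference 5.
Next gap: 32 days. Wed Feb 28 2024 + 32 days = Sun Mar 31 2024.
Next gap: 37 days. Sun Mar 31 2024 + 37 days = Tue May 7 2024.
Next gap: 42 days. Tue May 7 2024 + 42 days = Tue Jun 18 2024.
Next gap: 47 days. Tue Jun 18 2024 + 47 days = Sun Aug 4 2024.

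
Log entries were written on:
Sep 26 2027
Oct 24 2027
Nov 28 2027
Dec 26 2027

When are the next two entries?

Jan 23 2028, Feb 27 2028

These are Sundays at 28- or 35-day spacing (28, 35, 28).
The pattern: 4th Sunday of the month.
January 2028 — 4th Sunday is Jan 23 2028.
4th Sunday of February 2028: Feb 27 2028.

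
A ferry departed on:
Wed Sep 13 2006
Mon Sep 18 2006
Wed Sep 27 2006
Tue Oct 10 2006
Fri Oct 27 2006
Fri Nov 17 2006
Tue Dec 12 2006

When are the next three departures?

The spacing grows by 4 each time: 5, 9, 13, 17, 21, 25 days.
Next gap: 29 days. Tue Dec 12 2006 + 29 days = Wed Jan 10 2007.
Next gap: 33 days. Wed Jan 10 2007 + 33 days = Mon Feb 12 2007.
Next gap: 37 days. Mon Feb 12 2007 + 37 days = Wed Mar 21 2007.

Wed Jan 10 2007, Mon Feb 12 2007, Wed Mar 21 2007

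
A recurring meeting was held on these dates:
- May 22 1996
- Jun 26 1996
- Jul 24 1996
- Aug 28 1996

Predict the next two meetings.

Gaps: 35, 28, 35 days — a mix of 28 and 35. Every date is a Wednesday.
Each is the 4th Wednesday of its month.
September 1996 — 4th Wednesday is Sep 25 1996.
4th Wednesday of October 1996: Oct 23 1996.

Sep 25 1996, Oct 23 1996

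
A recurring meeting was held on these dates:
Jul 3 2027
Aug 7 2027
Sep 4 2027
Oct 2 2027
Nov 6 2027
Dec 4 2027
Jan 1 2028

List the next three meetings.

These are Saturdays at 28- or 35-day spacing (35, 28, 28, 35, 28, 28).
The pattern: 1st Saturday of the month.
1st Saturday of February 2028: Feb 5 2028.
1st Saturday of March 2028: Mar 4 2028.
1st Saturday of April 2028: Apr 1 2028.

Feb 5 2028, Mar 4 2028, Apr 1 2028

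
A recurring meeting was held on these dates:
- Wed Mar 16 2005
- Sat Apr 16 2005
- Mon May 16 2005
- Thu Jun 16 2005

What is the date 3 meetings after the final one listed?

Fri Sep 16 2005

The day-of-month is always 16 (31, 30, 31 days between events).
So this recurs on the 16th of each month.
July 2005: Sat Jul 16 2005.
August 2005: Tue Aug 16 2005.
Next: September 2005 → Fri Sep 16 2005.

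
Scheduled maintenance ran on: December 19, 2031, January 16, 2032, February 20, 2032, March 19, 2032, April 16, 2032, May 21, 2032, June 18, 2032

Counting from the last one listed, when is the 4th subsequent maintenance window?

All dates are Fridays, 28, 35, 28, 28, 35, 28 days apart.
Specifically, the 3rd Friday of each month.
July 2032 — 3rd Friday is July 16, 2032.
3rd Friday of August 2032: August 20, 2032.
September 2032 — 3rd Friday is September 17, 2032.
3rd Friday of October 2032: October 15, 2032.

October 15, 2032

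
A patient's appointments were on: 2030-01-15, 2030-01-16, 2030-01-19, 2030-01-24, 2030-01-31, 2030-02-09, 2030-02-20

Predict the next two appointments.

Gaps: 1, 3, 5, 7, 9, 11 days — each gap is 2 larger than the previous one.
Next gap: 13 days. 2030-02-20 + 13 days = 2030-03-05.
Next gap: 15 days. 2030-03-05 + 15 days = 2030-03-20.

2030-03-05, 2030-03-20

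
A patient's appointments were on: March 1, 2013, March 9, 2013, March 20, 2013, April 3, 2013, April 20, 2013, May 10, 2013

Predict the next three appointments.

Intervals are 8, 11, 14, 17, 20 days — an arithmetic progression with common difference 3.
Next gap: 23 days. May 10, 2013 + 23 days = June 2, 2013.
Next gap: 26 days. June 2, 2013 + 26 days = June 28, 2013.
Next gap: 29 days. June 28, 2013 + 29 days = July 27, 2013.

June 2, 2013; June 28, 2013; July 27, 2013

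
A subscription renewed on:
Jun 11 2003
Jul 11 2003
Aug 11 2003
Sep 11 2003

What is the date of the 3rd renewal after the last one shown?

Each date is the 11th; the gaps (30, 31, 31) track the month lengths.
The rule is the 11th of each month.
Next: October 2003 → Oct 11 2003.
Next: November 2003 → Nov 11 2003.
December 2003: Dec 11 2003.

Dec 11 2003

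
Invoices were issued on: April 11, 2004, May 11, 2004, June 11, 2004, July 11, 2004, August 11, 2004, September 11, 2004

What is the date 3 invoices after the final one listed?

Each date is the 11th; the gaps (30, 31, 30, 31, 31) track the month lengths.
The rule is the 11th of each month.
Next: October 2004 → October 11, 2004.
November 2004: November 11, 2004.
Next: December 2004 → December 11, 2004.

December 11, 2004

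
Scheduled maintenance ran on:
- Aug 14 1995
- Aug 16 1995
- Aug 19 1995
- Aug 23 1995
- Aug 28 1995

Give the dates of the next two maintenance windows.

Sep 3 1995, Sep 10 1995

The spacing grows by 1 each time: 2, 3, 4, 5 days.
Next gap: 6 days. Aug 28 1995 + 6 days = Sep 3 1995.
Next gap: 7 days. Sep 3 1995 + 7 days = Sep 10 1995.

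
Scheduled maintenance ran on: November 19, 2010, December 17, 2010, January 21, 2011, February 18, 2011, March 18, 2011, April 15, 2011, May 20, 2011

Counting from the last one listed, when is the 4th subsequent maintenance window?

Gaps: 28, 35, 28, 28, 28, 35 days — a mix of 28 and 35. Every date is a Friday.
Each is the 3rd Friday of its month.
3rd Friday of June 2011: June 17, 2011.
3rd Friday of July 2011: July 15, 2011.
3rd Friday of August 2011: August 19, 2011.
3rd Friday of September 2011: September 16, 2011.

September 16, 2011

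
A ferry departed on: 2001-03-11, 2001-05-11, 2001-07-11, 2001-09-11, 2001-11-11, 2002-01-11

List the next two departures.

The day-of-month is always 11 (61, 61, 62, 61, 61 days between events).
So this recurs on the 11th of every 2 months.
Next: March 2002 → 2002-03-11.
Next: May 2002 → 2002-05-11.

2002-03-11, 2002-05-11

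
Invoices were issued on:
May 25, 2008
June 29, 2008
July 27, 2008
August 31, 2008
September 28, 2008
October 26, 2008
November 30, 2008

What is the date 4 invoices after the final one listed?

March 29, 2009

These are Sundays with 35, 28, 35, 28, 28, 35-day gaps.
Each is the final Sunday of its month — June 29, 2008 is past the 28th, so '4th Sunday' doesn't fit.
Last Sunday of December 2008: December 28, 2008.
Last Sunday of January 2009: January 25, 2009.
Last Sunday of February 2009: February 22, 2009.
Last Sunday of March 2009: March 29, 2009.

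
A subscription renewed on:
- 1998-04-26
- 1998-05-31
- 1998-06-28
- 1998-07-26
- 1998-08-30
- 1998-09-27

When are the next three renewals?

All Sundays; the gaps (35, 28, 28, 35, 28) vary with month length.
This is the last Sunday of each month.
October 1998 ends with Sunday 1998-10-25.
Last Sunday of November 1998: 1998-11-29.
Last Sunday of December 1998: 1998-12-27.

1998-10-25, 1998-11-29, 1998-12-27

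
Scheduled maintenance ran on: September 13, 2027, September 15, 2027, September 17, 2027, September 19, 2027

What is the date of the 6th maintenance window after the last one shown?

Every event comes 2 days after the last (2, 2, 2).
September 19, 2027 + 2 days = September 21, 2027.
September 21, 2027 + 2 days = September 23, 2027.
September 23, 2027 + 2 days = September 25, 2027.
September 25, 2027 + 2 days = September 27, 2027.
September 27, 2027 + 2 days = September 29, 2027.
September 29, 2027 + 2 days = October 1, 2027.

October 1, 2027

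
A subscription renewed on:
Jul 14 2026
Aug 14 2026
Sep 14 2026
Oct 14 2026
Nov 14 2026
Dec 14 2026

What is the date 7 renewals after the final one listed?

Gaps: 31, 31, 30, 31, 30 days — not constant. Every event is on the 14th of the month.
Pattern: the 14th of each month.
Next: January 2027 → Jan 14 2027.
Next: February 2027 → Feb 14 2027.
March 2027: Mar 14 2027.
Next: April 2027 → Apr 14 2027.
May 2027: May 14 2027.
June 2027: Jun 14 2027.
July 2027: Jul 14 2027.

Jul 14 2027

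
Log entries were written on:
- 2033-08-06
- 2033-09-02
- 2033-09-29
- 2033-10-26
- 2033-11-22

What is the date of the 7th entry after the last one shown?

2034-05-30

Gaps between consecutive events: 27, 27, 27, 27 days — a constant 27-day interval.
2033-11-22 + 27 days = 2033-12-19.
2033-12-19 + 27 days = 2034-01-15.
2034-01-15 + 27 days = 2034-02-11.
2034-02-11 + 27 days = 2034-03-10.
2034-03-10 + 27 days = 2034-04-06.
2034-04-06 + 27 days = 2034-05-03.
2034-05-03 + 27 days = 2034-05-30.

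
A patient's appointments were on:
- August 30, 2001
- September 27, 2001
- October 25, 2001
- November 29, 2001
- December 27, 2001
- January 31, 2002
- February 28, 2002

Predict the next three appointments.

March 28, 2002; April 25, 2002; May 30, 2002

Every date is a Thursday; gaps 28, 28, 35, 28, 35, 28 days.
Each is the last Thursday of its month (at least one falls on the 29th or later, ruling out '4th Thursday').
March 2002 ends with Thursday March 28, 2002.
Last Thursday of April 2002: April 25, 2002.
Last Thursday of May 2002: May 30, 2002.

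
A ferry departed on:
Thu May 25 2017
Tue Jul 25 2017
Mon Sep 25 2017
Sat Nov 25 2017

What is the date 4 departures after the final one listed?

Gaps: 61, 62, 61 days — not constant. Every event is on the 25th of the month.
Pattern: the 25th of every 2 months.
January 2018: Thu Jan 25 2018.
March 2018: Sun Mar 25 2018.
Next: May 2018 → Fri May 25 2018.
July 2018: Wed Jul 25 2018.

Wed Jul 25 2018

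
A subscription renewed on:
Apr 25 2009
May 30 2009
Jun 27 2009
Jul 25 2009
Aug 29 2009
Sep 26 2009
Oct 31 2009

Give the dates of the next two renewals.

Nov 28 2009, Dec 26 2009

All Saturdays; the gaps (35, 28, 28, 35, 28, 35) vary with month length.
This is the last Saturday of each month.
November 2009 ends with Saturday Nov 28 2009.
December 2009 ends with Saturday Dec 26 2009.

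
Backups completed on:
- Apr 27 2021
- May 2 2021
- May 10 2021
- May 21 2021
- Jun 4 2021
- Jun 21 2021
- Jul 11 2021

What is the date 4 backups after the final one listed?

Oct 29 2021

Gaps: 5, 8, 11, 14, 17, 20 days — each gap is 3 larger than the previous one.
Next gap: 23 days. Jul 11 2021 + 23 days = Aug 3 2021.
Next gap: 26 days. Aug 3 2021 + 26 days = Aug 29 2021.
Next gap: 29 days. Aug 29 2021 + 29 days = Sep 27 2021.
Next gap: 32 days. Sep 27 2021 + 32 days = Oct 29 2021.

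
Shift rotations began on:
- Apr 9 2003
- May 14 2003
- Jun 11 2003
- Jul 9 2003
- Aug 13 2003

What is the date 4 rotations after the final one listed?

Gaps: 35, 28, 28, 35 days — a mix of 28 and 35. Every date is a Wednesday.
Each is the 2nd Wednesday of its month.
2nd Wednesday of September 2003: Sep 10 2003.
2nd Wednesday of October 2003: Oct 8 2003.
November 2003 — 2nd Wednesday is Nov 12 2003.
2nd Wednesday of December 2003: Dec 10 2003.

Dec 10 2003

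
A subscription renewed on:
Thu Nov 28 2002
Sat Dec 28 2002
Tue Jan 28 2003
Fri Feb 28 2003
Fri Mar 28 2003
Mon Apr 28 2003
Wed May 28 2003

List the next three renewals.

Each date is the 28th; the gaps (30, 31, 31, 28, 31, 30) track the month lengths.
The rule is the 28th of each month.
Next: June 2003 → Sat Jun 28 2003.
July 2003: Mon Jul 28 2003.
Next: August 2003 → Thu Aug 28 2003.

Sat Jun 28 2003, Mon Jul 28 2003, Thu Aug 28 2003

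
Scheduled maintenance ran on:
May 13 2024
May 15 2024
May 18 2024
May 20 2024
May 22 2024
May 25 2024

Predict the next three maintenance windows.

Gaps: 2, 3, 2, 2, 3 days — not constant, but cyclic with period 3.
The events fall on every Monday, Wednesday and Saturday.
Next Monday: May 27 2024.
Next Wednesday: May 29 2024.
The following Saturday is Jun 1 2024.

May 27 2024, May 29 2024, Jun 1 2024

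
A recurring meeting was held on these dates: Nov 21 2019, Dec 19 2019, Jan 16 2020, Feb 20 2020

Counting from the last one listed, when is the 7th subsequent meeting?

Sep 17 2020

These are Thursdays at 28- or 35-day spacing (28, 28, 35).
The pattern: 3rd Thursday of the month.
3rd Thursday of March 2020: Mar 19 2020.
3rd Thursday of April 2020: Apr 16 2020.
May 2020 — 3rd Thursday is May 21 2020.
June 2020 — 3rd Thursday is Jun 18 2020.
3rd Thursday of July 2020: Jul 16 2020.
3rd Thursday of August 2020: Aug 20 2020.
3rd Thursday of September 2020: Sep 17 2020.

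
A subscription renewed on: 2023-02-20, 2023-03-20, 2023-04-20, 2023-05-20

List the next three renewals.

Gaps: 28, 31, 30 days — not constant. Every event is on the 20th of the month.
Pattern: the 20th of each month.
Next: June 2023 → 2023-06-20.
July 2023: 2023-07-20.
August 2023: 2023-08-20.

2023-06-20, 2023-07-20, 2023-08-20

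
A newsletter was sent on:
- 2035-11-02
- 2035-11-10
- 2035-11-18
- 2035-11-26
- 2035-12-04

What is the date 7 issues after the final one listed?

2036-01-29

Every event comes 8 days after the last (8, 8, 8, 8).
2035-12-04 + 8 days = 2035-12-12.
2035-12-12 + 8 days = 2035-12-20.
2035-12-20 + 8 days = 2035-12-28.
2035-12-28 + 8 days = 2036-01-05.
2036-01-05 + 8 days = 2036-01-13.
2036-01-13 + 8 days = 2036-01-21.
2036-01-21 + 8 days = 2036-01-29.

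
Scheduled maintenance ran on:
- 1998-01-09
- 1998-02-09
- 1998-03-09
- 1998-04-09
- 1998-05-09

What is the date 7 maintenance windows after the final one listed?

The day-of-month is always 9 (31, 28, 31, 30 days between events).
So this recurs on the 9th of each month.
Next: June 1998 → 1998-06-09.
July 1998: 1998-07-09.
Next: August 1998 → 1998-08-09.
Next: September 1998 → 1998-09-09.
October 1998: 1998-10-09.
Next: November 1998 → 1998-11-09.
Next: December 1998 → 1998-12-09.

1998-12-09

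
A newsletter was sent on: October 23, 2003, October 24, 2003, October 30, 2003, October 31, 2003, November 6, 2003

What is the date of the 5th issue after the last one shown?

November 21, 2003

Every event lands on a Thursday or Friday (gaps cycle 1, 6, 1, 6).
So the schedule is: every Thursday and Friday.
The following Friday is November 7, 2003.
Next Thursday: November 13, 2003.
Next Friday: November 14, 2003.
Next Thursday: November 20, 2003.
The following Friday is November 21, 2003.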